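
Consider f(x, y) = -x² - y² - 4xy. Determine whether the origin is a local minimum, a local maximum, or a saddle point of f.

saddle point

The Hessian at the origin is H = [[-2, -4], [-4, -2]].
det H = -2·-2 − (-4)² = -12 < 0, so H is indefinite.
Therefore the origin is a saddle point.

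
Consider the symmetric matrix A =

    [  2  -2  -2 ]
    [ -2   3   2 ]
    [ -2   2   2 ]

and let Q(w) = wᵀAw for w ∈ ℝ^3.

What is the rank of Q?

2

Congruent diagonalization of A (simultaneous row and column reduction) yields pivots 2, 1, 0.
That gives 2 positive, 1 zero pivots.
The rank is the number of nonzero pivots: 2.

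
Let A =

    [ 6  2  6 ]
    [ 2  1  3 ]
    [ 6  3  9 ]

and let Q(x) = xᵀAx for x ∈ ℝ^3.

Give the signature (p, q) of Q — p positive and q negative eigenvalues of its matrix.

Symmetric row and column elimination reduces A to a congruent diagonal form with pivots 6, 1/3, 0.
Counting signs: 2 positive, 1 zero.

(2, 0)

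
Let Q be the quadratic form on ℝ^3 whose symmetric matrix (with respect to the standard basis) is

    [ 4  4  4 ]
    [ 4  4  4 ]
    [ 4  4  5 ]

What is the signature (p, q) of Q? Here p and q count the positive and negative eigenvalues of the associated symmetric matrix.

(2, 0)

Applying the same elementary operations to the rows and columns of A produces a congruent diagonal matrix with entries 4, 0, 1.
Counting signs: 2 positive, 1 zero.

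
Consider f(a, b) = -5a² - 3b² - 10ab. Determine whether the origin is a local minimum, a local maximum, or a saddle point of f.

The Hessian at the origin is H = [[-10, -10], [-10, -6]].
det H = -10·-6 − (-10)² = -40 < 0, so H is indefinite.
Therefore the origin is a saddle point.

saddle point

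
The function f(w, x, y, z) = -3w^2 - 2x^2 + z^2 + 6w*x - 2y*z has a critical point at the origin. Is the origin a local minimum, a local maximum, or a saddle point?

The Hessian at the origin is H = [[-6, 6, 0, 0], [6, -4, 0, 0], [0, 0, 0, -2], [0, 0, -2, 2]].
H is indefinite, so the origin is a saddle point.

saddle point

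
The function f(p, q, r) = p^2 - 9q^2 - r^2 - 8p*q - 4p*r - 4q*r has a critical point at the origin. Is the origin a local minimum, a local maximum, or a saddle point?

saddle point

The Hessian at the origin is H = [[2, -8, -4], [-8, -18, -4], [-4, -4, -2]].
Applying the same elementary operations to the rows and columns of H produces a congruent diagonal matrix with entries 2, -50, -2.
Counting signs: 1 positive, 2 negative.
H is indefinite, so the origin is a saddle point.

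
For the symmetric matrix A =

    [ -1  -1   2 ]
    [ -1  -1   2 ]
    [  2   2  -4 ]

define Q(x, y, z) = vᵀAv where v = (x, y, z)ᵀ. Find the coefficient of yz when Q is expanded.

The coefficient of yz is A[2,3] + A[3,2] = 2·2 = 4.

4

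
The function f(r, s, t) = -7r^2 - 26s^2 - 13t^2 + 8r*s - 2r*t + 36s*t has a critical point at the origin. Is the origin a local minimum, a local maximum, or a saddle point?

The Hessian at the origin is H = [[-14, 8, -2], [8, -52, 36], [-2, 36, -26]].
Symmetric row and column elimination reduces H to a congruent diagonal form with pivots -14, -332/7, -8/83.
Counting signs: 3 negative.
H is negative definite, so the origin is a strict local maximum.

local maximum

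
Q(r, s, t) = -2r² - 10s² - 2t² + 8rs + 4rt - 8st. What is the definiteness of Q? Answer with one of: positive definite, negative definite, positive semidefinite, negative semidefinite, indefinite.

negative semidefinite

Write A = [[-2, 4, 2], [4, -10, -4], [2, -4, -2]].
Symmetric row and column elimination reduces A to a congruent diagonal form with pivots -2, -2, 0.
Counting signs: 2 negative, 1 zero.
Hence Q is negative semidefinite.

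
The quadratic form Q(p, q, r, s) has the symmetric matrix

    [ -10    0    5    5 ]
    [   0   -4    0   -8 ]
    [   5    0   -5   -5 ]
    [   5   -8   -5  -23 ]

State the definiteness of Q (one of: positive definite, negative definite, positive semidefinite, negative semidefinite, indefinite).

Row-reducing A symmetrically gives the diagonal entries -10, -4, -5/2, -2.
That gives 4 negative pivots.
Hence Q is negative definite.

negative definite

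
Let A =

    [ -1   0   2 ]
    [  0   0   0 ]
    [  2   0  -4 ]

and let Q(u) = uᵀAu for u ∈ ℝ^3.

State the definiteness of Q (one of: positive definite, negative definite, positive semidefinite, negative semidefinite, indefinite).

Symmetric row and column elimination reduces A to a congruent diagonal form with pivots -1, 0, 0.
That gives 1 negative, 2 zero pivots.
Hence Q is negative semidefinite.

negative semidefinite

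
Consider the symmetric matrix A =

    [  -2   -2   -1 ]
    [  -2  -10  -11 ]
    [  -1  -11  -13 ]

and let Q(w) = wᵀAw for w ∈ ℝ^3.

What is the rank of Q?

Applying the same elementary operations to the rows and columns of A produces a congruent diagonal matrix with entries -2, -8, 0.
Counting signs: 2 negative, 1 zero.
The rank is the number of nonzero pivots: 2.

2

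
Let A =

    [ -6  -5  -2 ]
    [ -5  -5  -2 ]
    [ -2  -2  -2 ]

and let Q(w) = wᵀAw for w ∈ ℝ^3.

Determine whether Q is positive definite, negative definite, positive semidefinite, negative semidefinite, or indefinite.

negative definite

An LDLᵀ factorisation of A has diagonal entries -6, -5/6, -6/5.
That gives 3 negative pivots.
Hence Q is negative definite.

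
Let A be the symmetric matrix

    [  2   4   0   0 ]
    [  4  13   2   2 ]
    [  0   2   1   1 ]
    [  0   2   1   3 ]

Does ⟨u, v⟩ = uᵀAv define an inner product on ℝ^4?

yes

Leading principal minors: Δ_1 = 2, Δ_2 = 10, Δ_3 = 2, Δ_4 = 4.
All leading principal minors are positive, so by Sylvester's criterion Q is positive definite.
⟨·,·⟩ is an inner product exactly when A is positive definite.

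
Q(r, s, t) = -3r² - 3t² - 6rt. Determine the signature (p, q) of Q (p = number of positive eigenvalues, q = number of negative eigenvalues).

The associated matrix is A = [[-3, 0, -3], [0, 0, 0], [-3, 0, -3]].
Applying the same elementary operations to the rows and columns of A produces a congruent diagonal matrix with entries -3, 0, 0.
That gives 1 negative, 2 zero pivots.

(0, 1)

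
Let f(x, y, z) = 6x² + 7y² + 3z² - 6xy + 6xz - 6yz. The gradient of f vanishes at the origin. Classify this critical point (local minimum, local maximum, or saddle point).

The Hessian at the origin is H = [[12, -6, 6], [-6, 14, -6], [6, -6, 6]].
An LDLᵀ factorisation of H has diagonal entries 12, 11, 24/11.
Counting signs: 3 positive.
H is positive definite, so the origin is a strict local minimum.

local minimum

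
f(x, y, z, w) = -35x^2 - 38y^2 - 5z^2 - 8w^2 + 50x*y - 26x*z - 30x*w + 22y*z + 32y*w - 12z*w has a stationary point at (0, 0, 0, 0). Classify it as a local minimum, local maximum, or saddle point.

The Hessian at the origin is H = [[-70, 50, -26, -30], [50, -76, 22, 32], [-26, 22, -10, -12], [-30, 32, -12, -16]].
Symmetric row and column elimination reduces H to a congruent diagonal form with pivots -70, -282/7, -12/235, -1/3.
That gives 4 negative pivots.
H is negative definite, so the origin is a strict local maximum.

local maximum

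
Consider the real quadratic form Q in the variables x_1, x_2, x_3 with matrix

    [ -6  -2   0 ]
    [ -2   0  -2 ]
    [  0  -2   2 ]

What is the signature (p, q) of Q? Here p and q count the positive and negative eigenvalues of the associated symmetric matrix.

(1, 2)

Congruent diagonalization of A (simultaneous row and column reduction) yields pivots -6, 2/3, -4.
Counting signs: 1 positive, 2 negative.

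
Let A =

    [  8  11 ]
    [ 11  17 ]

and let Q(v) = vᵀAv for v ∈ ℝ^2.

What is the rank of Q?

Congruent diagonalization of A (simultaneous row and column reduction) yields pivots 8, 15/8.
Counting signs: 2 positive.
The rank is the number of nonzero pivots: 2.

2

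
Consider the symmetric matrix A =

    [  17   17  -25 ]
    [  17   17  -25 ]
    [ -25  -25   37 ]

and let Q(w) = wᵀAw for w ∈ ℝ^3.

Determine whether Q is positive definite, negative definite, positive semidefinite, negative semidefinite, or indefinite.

Symmetric row and column elimination reduces A to a congruent diagonal form with pivots 17, 0, 4/17.
So there are 2 positive, 1 zero pivots.
Hence Q is positive semidefinite.

positive semidefinite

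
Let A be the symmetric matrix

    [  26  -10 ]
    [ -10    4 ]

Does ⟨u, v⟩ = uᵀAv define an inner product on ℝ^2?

yes

Applying the same elementary operations to the rows and columns of A produces a congruent diagonal matrix with entries 26, 2/13.
That gives 2 positive pivots.
Hence Q is positive definite.
⟨·,·⟩ is an inner product exactly when A is positive definite.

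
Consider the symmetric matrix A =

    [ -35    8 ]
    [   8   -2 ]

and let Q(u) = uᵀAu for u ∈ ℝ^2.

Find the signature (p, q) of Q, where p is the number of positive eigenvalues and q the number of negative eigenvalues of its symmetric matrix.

(0, 2)

Congruent diagonalization of A (simultaneous row and column reduction) yields pivots -35, -6/35.
That gives 2 negative pivots.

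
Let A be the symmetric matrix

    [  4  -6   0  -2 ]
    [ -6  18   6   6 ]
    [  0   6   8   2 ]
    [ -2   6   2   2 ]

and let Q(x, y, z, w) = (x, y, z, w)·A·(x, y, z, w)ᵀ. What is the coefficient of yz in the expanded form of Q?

The coefficient of yz is A[2,3] + A[3,2] = 2·6 = 12.

12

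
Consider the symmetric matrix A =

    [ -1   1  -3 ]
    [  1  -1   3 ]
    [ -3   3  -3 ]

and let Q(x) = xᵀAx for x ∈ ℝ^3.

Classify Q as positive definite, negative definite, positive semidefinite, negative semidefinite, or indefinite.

Congruent diagonalization of A (simultaneous row and column reduction) yields pivots -1, 0, 6.
That gives 1 positive, 1 negative, 1 zero pivots.
Hence Q is indefinite.

indefinite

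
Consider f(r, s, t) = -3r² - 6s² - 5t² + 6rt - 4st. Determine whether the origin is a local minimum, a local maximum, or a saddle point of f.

The Hessian at the origin is H = [[-6, 0, 6], [0, -12, -4], [6, -4, -10]].
Symmetric row and column elimination reduces H to a congruent diagonal form with pivots -6, -12, -8/3.
Counting signs: 3 negative.
H is negative definite, so the origin is a strict local maximum.

local maximum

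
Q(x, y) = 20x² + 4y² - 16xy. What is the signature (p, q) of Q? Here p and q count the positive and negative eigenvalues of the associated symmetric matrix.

(2, 0)

The symmetric matrix is A = [[20, -8], [-8, 4]].
An LDLᵀ factorisation of A has diagonal entries 20, 4/5.
That gives 2 positive pivots.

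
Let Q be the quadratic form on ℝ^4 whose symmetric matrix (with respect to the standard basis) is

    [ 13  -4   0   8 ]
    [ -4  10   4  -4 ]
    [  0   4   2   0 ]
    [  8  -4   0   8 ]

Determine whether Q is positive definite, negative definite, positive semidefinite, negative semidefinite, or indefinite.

positive semidefinite

Congruent diagonalization of A (simultaneous row and column reduction) yields pivots 13, 114/13, 10/57, 0.
That gives 3 positive, 1 zero pivots.
Hence Q is positive semidefinite.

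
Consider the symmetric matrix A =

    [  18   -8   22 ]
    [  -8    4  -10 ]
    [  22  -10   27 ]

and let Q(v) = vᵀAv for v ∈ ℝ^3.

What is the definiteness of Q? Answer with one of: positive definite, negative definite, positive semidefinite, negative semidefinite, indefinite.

positive semidefinite

Row-reducing A symmetrically gives the diagonal entries 18, 4/9, 0.
Counting signs: 2 positive, 1 zero.
Hence Q is positive semidefinite.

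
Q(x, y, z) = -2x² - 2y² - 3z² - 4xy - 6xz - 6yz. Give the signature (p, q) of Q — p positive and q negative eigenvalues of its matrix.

(1, 1)

The associated matrix is A = [[-2, -2, -3], [-2, -2, -3], [-3, -3, -3]].
Congruent diagonalization of A (simultaneous row and column reduction) yields pivots -2, 0, 3/2.
Counting signs: 1 positive, 1 negative, 1 zero.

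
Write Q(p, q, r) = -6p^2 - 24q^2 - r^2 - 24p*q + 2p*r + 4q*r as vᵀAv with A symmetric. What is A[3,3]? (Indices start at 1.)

The coefficient of r^2 in Q is -1, and that is exactly A[3,3].

-1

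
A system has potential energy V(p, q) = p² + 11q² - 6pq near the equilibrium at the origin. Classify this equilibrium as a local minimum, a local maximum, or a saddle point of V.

The Hessian at the origin is H = [[2, -6], [-6, 22]].
det H = 2·22 − (-6)² = 8 > 0 and H[1,1] = 2 > 0, so H is positive definite.
Therefore the origin is a local minimum.

local minimum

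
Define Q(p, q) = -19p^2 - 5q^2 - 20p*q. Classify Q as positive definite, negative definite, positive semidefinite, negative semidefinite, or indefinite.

indefinite

Write A = [[-19, -10], [-10, -5]].
Row-reducing A symmetrically gives the diagonal entries -19, 5/19.
So there are 1 positive, 1 negative pivots.
Hence Q is indefinite.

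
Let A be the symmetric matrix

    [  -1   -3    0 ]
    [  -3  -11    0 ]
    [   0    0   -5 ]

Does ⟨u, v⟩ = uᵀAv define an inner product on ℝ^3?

An LDLᵀ factorisation of A has diagonal entries -1, -2, -5.
Counting signs: 3 negative.
Hence Q is negative definite.
⟨·,·⟩ is an inner product exactly when A is positive definite.

no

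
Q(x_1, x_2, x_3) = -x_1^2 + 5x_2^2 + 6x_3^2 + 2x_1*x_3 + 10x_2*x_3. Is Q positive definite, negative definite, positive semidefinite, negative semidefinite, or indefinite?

Write A = [[-1, 0, 1], [0, 5, 5], [1, 5, 6]].
An LDLᵀ factorisation of A has diagonal entries -1, 5, 2.
Counting signs: 2 positive, 1 negative.
Hence Q is indefinite.

indefinite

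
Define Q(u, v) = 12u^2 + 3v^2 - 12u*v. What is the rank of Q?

1

The symmetric matrix is A = [[12, -6], [-6, 3]].
Applying the same elementary operations to the rows and columns of A produces a congruent diagonal matrix with entries 12, 0.
So there are 1 positive, 1 zero pivots.
The rank is the number of nonzero pivots: 1.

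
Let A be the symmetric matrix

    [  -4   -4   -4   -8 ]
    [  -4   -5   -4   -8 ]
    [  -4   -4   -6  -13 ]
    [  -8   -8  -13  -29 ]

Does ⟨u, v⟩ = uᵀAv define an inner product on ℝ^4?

no

An LDLᵀ factorisation of A has diagonal entries -4, -1, -2, -1/2.
Counting signs: 4 negative.
Hence Q is negative definite.
⟨·,·⟩ is an inner product exactly when A is positive definite.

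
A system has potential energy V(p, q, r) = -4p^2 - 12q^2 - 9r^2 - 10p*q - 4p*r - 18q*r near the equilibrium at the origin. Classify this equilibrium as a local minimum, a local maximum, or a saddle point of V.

The Hessian at the origin is H = [[-8, -10, -4], [-10, -24, -18], [-4, -18, -18]].
Applying the same elementary operations to the rows and columns of H produces a congruent diagonal matrix with entries -8, -23/2, -30/23.
Counting signs: 3 negative.
H is negative definite, so the origin is a strict local maximum.

local maximum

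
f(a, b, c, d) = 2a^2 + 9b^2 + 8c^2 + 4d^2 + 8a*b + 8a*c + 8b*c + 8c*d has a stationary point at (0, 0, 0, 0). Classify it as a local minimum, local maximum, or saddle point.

The Hessian at the origin is H = [[4, 8, 8, 0], [8, 18, 8, 0], [8, 8, 16, 8], [0, 0, 8, 8]].
An LDLᵀ factorisation of H has diagonal entries 4, 2, -32, 10.
Counting signs: 3 positive, 1 negative.
H is indefinite, so the origin is a saddle point.

saddle point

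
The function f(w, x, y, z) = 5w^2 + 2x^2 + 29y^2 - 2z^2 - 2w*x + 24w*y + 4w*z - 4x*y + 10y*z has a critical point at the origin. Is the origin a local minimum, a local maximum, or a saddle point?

The Hessian at the origin is H = [[10, -2, 24, 4], [-2, 4, -4, 0], [24, -4, 58, 10], [4, 0, 10, -4]].
Row-reducing H symmetrically gives the diagonal entries 10, 18/5, 2/9, -6.
That gives 3 positive, 1 negative pivots.
H is indefinite, so the origin is a saddle point.

saddle point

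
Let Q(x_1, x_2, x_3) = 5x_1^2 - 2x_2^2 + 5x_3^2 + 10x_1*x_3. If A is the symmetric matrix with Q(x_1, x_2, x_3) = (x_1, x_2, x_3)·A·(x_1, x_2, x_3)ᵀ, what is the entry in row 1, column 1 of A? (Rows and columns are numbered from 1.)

The coefficient of x_1^2 in Q is 5, and that is exactly A[1,1].

5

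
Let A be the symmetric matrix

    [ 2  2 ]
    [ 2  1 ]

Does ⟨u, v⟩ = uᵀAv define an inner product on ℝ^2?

For the 2×2 matrix [[2, 2], [2, 1]]: det = 2·1 − (2)² = -2, trace = 3.
det < 0 so the eigenvalues have opposite signs; the form is indefinite.
⟨·,·⟩ is an inner product exactly when A is positive definite.

no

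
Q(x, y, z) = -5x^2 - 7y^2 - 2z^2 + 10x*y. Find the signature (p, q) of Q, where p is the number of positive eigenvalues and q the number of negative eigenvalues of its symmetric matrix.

The associated matrix is A = [[-5, 5, 0], [5, -7, 0], [0, 0, -2]].
Symmetric row and column elimination reduces A to a congruent diagonal form with pivots -5, -2, -2.
So there are 3 negative pivots.

(0, 3)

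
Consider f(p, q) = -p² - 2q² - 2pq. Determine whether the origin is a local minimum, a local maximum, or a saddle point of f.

The Hessian at the origin is H = [[-2, -2], [-2, -4]].
det H = -2·-4 − (-2)² = 4 > 0 and H[1,1] = -2 < 0, so H is negative definite.
Therefore the origin is a local maximum.

local maximum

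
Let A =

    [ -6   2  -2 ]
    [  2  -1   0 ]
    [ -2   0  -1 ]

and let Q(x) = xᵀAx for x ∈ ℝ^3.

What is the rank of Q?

An LDLᵀ factorisation of A has diagonal entries -6, -1/3, 1.
Counting signs: 1 positive, 2 negative.
The rank is the number of nonzero pivots: 3.

3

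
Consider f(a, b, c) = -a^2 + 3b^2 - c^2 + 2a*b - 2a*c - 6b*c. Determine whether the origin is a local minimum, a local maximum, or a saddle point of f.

The Hessian at the origin is H = [[-2, 2, -2], [2, 6, -6], [-2, -6, -2]].
Applying the same elementary operations to the rows and columns of H produces a congruent diagonal matrix with entries -2, 8, -8.
So there are 1 positive, 2 negative pivots.
H is indefinite, so the origin is a saddle point.

saddle point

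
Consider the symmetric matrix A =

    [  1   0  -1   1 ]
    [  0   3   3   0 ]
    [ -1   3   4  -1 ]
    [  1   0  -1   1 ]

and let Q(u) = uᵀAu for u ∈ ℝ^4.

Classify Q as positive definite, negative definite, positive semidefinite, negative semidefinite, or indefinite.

positive semidefinite

Symmetric row and column elimination reduces A to a congruent diagonal form with pivots 1, 3, 0, 0.
That gives 2 positive, 2 zero pivots.
Hence Q is positive semidefinite.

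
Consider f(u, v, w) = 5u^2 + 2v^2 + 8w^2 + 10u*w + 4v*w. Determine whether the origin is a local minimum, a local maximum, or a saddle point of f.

local minimum

The Hessian at the origin is H = [[10, 0, 10], [0, 4, 4], [10, 4, 16]].
Row-reducing H symmetrically gives the diagonal entries 10, 4, 2.
So there are 3 positive pivots.
H is positive definite, so the origin is a strict local minimum.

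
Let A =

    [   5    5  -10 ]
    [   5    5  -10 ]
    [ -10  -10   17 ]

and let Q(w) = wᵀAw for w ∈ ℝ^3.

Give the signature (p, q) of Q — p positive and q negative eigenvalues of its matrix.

Symmetric row and column elimination reduces A to a congruent diagonal form with pivots 5, 0, -3.
So there are 1 positive, 1 negative, 1 zero pivots.

(1, 1)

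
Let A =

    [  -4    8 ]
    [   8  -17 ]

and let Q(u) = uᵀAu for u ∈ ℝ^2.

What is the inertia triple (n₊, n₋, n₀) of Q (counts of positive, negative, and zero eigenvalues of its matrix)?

Congruent diagonalization of A (simultaneous row and column reduction) yields pivots -4, -1.
That gives 2 negative pivots.

(0, 2, 0)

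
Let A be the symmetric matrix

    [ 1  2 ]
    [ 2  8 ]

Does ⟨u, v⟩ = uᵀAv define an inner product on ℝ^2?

For the 2×2 matrix [[1, 2], [2, 8]]: det = 1·8 − (2)² = 4, trace = 9.
det > 0 so both eigenvalues share the sign of the trace; trace = 9 > 0 ⇒ both positive.
⟨·,·⟩ is an inner product exactly when A is positive definite.

yes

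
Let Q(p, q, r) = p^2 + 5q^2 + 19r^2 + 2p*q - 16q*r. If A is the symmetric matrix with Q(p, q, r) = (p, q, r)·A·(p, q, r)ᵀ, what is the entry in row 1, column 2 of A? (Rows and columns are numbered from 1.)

1

The coefficient of p·q in Q is 2. For a symmetric A this equals A[1,2] + A[2,1] = 2·A[1,2].
So A[1,2] = 2/2 = 1.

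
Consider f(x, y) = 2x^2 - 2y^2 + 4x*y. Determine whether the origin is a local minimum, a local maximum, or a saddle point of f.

saddle point

The Hessian at the origin is H = [[4, 4], [4, -4]].
det H = 4·-4 − (4)² = -32 < 0, so H is indefinite.
Therefore the origin is a saddle point.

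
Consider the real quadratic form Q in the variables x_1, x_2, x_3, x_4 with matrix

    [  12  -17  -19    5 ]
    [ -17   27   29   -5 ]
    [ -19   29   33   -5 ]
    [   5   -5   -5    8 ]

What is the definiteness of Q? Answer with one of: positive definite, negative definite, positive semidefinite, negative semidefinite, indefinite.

Leading principal minors: Δ_1 = 12, Δ_2 = 35, Δ_3 = 50, Δ_4 = 150.
All leading principal minors are positive, so by Sylvester's criterion Q is positive definite.

positive definite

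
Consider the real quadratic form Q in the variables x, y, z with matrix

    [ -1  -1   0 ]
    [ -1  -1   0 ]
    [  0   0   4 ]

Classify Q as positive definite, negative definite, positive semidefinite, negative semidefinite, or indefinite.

Applying the same elementary operations to the rows and columns of A produces a congruent diagonal matrix with entries -1, 0, 4.
So there are 1 positive, 1 negative, 1 zero pivots.
Hence Q is indefinite.

indefinite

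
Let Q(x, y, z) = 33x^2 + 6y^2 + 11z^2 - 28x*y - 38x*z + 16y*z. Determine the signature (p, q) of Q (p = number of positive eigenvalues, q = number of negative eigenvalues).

The symmetric matrix is A = [[33, -14, -19], [-14, 6, 8], [-19, 8, 11]].
Symmetric row and column elimination reduces A to a congruent diagonal form with pivots 33, 2/33, 0.
So there are 2 positive, 1 zero pivots.

(2, 0)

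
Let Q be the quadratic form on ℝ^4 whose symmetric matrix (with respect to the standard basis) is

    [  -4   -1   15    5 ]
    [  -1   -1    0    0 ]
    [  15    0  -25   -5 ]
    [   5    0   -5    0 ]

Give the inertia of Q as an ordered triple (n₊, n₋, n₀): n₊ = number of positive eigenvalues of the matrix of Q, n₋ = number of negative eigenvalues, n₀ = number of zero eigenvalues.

Row-reducing A symmetrically gives the diagonal entries -4, -3/4, 50, 1/3.
Counting signs: 2 positive, 2 negative.

(2, 2, 0)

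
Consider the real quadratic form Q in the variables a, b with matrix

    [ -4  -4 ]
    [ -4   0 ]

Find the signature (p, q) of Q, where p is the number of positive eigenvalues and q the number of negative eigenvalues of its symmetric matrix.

(1, 1)

Applying the same elementary operations to the rows and columns of A produces a congruent diagonal matrix with entries -4, 4.
That gives 1 positive, 1 negative pivots.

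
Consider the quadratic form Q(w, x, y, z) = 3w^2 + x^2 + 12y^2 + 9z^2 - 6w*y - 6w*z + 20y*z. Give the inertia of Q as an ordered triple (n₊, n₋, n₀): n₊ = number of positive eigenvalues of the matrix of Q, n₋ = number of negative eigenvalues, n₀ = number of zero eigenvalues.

(4, 0, 0)

The associated matrix is A = [[3, 0, -3, -3], [0, 1, 0, 0], [-3, 0, 12, 10], [-3, 0, 10, 9]].
Symmetric row and column elimination reduces A to a congruent diagonal form with pivots 3, 1, 9, 5/9.
That gives 4 positive pivots.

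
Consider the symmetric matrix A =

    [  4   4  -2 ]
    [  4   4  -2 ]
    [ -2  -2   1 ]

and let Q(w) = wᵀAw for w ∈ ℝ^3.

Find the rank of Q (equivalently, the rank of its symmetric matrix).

1

Symmetric row and column elimination reduces A to a congruent diagonal form with pivots 4, 0, 0.
Counting signs: 1 positive, 2 zero.
The rank is the number of nonzero pivots: 1.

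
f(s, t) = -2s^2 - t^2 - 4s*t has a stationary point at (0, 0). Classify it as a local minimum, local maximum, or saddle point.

The Hessian at the origin is H = [[-4, -4], [-4, -2]].
det H = -4·-2 − (-4)² = -8 < 0, so H is indefinite.
Therefore the origin is a saddle point.

saddle point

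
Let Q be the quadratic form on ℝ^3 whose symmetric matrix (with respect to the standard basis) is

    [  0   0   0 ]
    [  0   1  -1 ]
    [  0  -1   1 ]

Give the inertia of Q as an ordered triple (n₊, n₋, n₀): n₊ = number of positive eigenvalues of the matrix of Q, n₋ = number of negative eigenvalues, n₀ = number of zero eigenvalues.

Row-reducing A symmetrically gives the diagonal entries 0, 1, 0.
So there are 1 positive, 2 zero pivots.

(1, 0, 2)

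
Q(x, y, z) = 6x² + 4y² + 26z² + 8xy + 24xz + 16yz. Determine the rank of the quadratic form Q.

Write A = [[6, 4, 12], [4, 4, 8], [12, 8, 26]].
An LDLᵀ factorisation of A has diagonal entries 6, 4/3, 2.
Counting signs: 3 positive.
The rank is the number of nonzero pivots: 3.

3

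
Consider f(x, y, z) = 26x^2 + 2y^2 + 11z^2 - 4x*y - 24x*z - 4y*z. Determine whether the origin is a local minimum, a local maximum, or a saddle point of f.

The Hessian at the origin is H = [[52, -4, -24], [-4, 4, -4], [-24, -4, 22]].
An LDLᵀ factorisation of H has diagonal entries 52, 48/13, 5/3.
So there are 3 positive pivots.
H is positive definite, so the origin is a strict local minimum.

local minimum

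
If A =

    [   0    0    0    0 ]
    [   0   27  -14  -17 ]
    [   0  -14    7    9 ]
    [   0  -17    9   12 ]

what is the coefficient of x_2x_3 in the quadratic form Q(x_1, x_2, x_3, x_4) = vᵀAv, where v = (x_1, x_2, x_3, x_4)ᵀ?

-28

The coefficient of x_2x_3 is A[2,3] + A[3,2] = 2·(-14) = -28.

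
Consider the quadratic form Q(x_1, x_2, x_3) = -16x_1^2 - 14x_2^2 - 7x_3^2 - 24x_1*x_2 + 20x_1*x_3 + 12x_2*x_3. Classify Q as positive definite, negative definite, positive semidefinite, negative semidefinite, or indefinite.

negative definite

The symmetric matrix of Q is A = [[-16, -12, 10], [-12, -14, 6], [10, 6, -7]].
Leading principal minors: Δ_1 = -16, Δ_2 = 80, Δ_3 = -24.
The signs alternate starting with Δ_1 < 0, so by Sylvester's criterion Q is negative definite.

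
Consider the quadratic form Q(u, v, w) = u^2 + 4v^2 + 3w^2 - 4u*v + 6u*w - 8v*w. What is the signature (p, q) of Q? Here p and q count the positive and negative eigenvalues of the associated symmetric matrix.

(2, 1)

The symmetric matrix is A = [[1, -2, 3], [-2, 4, -4], [3, -4, 3]].
By Sylvester's law of inertia any congruent diagonalization of A has 2 positive, 1 negative and 0 zero entries.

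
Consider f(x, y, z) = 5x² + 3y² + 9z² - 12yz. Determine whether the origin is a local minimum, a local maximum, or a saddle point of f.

The Hessian at the origin is H = [[10, 0, 0], [0, 6, -12], [0, -12, 18]].
Congruent diagonalization of H (simultaneous row and column reduction) yields pivots 10, 6, -6.
So there are 2 positive, 1 negative pivots.
H is indefinite, so the origin is a saddle point.

saddle point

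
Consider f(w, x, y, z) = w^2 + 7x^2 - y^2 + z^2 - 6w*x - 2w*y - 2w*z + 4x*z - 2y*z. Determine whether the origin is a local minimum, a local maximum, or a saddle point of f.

The Hessian at the origin is H = [[2, -6, -2, -2], [-6, 14, 0, 4], [-2, 0, -2, -2], [-2, 4, -2, 2]].
Congruent diagonalization of H (simultaneous row and column reduction) yields pivots 2, -4, 5, 4/5.
Counting signs: 3 positive, 1 negative.
H is indefinite, so the origin is a saddle point.

saddle point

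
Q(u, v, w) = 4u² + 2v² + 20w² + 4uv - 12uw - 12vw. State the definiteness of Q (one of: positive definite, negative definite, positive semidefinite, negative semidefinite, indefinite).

The symmetric matrix of Q is A = [[4, 2, -6], [2, 2, -6], [-6, -6, 20]].
Leading principal minors: Δ_1 = 4, Δ_2 = 4, Δ_3 = 8.
All leading principal minors are positive, so by Sylvester's criterion Q is positive definite.

positive definite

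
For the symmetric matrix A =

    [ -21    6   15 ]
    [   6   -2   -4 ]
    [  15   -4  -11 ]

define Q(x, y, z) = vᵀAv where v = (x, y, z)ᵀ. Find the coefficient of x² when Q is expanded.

-21

The coefficient of x² is the diagonal entry A[1,1] = -21.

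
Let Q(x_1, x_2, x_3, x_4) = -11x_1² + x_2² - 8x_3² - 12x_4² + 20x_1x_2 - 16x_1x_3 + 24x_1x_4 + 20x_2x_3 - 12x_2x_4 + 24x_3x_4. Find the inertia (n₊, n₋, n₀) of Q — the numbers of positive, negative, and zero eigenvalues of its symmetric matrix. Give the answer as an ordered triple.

(1, 2, 1)

The symmetric matrix is A = [[-11, 10, -8, 12], [10, 1, 10, -6], [-8, 10, -8, 12], [12, -6, 12, -12]].
Congruent diagonalization of A (simultaneous row and column reduction) yields pivots -11, 111/11, -108/37, 0.
That gives 1 positive, 2 negative, 1 zero pivots.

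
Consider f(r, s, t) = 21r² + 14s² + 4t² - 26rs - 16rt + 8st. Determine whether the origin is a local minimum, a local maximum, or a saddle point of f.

The Hessian at the origin is H = [[42, -26, -16], [-26, 28, 8], [-16, 8, 8]].
Congruent diagonalization of H (simultaneous row and column reduction) yields pivots 42, 250/21, 8/5.
Counting signs: 3 positive.
H is positive definite, so the origin is a strict local minimum.

local minimum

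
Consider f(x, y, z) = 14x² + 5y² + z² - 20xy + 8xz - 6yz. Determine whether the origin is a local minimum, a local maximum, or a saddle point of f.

The Hessian at the origin is H = [[28, -20, 8], [-20, 10, -6], [8, -6, 2]].
Applying the same elementary operations to the rows and columns of H produces a congruent diagonal matrix with entries 28, -30/7, -4/15.
That gives 1 positive, 2 negative pivots.
H is indefinite, so the origin is a saddle point.

saddle point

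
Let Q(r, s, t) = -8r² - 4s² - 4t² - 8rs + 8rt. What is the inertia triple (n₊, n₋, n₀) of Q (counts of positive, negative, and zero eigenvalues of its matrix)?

(0, 2, 1)

The associated matrix is A = [[-8, -4, 4], [-4, -4, 0], [4, 0, -4]].
Applying the same elementary operations to the rows and columns of A produces a congruent diagonal matrix with entries -8, -2, 0.
Counting signs: 2 negative, 1 zero.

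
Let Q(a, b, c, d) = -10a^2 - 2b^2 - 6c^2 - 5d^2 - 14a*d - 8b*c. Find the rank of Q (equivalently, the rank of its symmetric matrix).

Write A = [[-10, 0, 0, -7], [0, -2, -4, 0], [0, -4, -6, 0], [-7, 0, 0, -5]].
Row-reducing A symmetrically gives the diagonal entries -10, -2, 2, -1/10.
Counting signs: 1 positive, 3 negative.
The rank is the number of nonzero pivots: 4.

4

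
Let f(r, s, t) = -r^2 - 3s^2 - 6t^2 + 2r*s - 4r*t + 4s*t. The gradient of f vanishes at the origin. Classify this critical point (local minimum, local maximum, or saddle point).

local maximum

The Hessian at the origin is H = [[-2, 2, -4], [2, -6, 4], [-4, 4, -12]].
An LDLᵀ factorisation of H has diagonal entries -2, -4, -4.
That gives 3 negative pivots.
H is negative definite, so the origin is a strict local maximum.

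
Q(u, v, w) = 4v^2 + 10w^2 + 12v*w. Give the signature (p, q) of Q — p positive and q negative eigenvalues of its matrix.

(2, 0)

The symmetric matrix is A = [[0, 0, 0], [0, 4, 6], [0, 6, 10]].
Congruent diagonalization of A (simultaneous row and column reduction) yields pivots 0, 4, 1.
So there are 2 positive, 1 zero pivots.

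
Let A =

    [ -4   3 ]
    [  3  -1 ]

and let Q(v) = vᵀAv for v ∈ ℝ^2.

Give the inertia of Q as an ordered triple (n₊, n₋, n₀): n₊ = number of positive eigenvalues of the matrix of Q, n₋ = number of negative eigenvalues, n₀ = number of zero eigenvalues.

Row-reducing A symmetrically gives the diagonal entries -4, 5/4.
That gives 1 positive, 1 negative pivots.

(1, 1, 0)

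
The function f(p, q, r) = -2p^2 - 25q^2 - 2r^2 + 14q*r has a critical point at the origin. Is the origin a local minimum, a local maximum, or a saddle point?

local maximum

The Hessian at the origin is H = [[-4, 0, 0], [0, -50, 14], [0, 14, -4]].
Row-reducing H symmetrically gives the diagonal entries -4, -50, -2/25.
So there are 3 negative pivots.
H is negative definite, so the origin is a strict local maximum.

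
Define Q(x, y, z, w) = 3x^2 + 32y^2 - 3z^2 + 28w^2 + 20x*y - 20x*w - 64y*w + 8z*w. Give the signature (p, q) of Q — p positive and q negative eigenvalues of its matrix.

(2, 2)

The symmetric matrix is A = [[3, 10, 0, -10], [10, 32, 0, -32], [0, 0, -3, 4], [-10, -32, 4, 28]].
Symmetric row and column elimination reduces A to a congruent diagonal form with pivots 3, -4/3, -3, 4/3.
So there are 2 positive, 2 negative pivots.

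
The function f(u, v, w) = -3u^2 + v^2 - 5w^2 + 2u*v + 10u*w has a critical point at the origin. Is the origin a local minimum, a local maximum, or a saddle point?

The Hessian at the origin is H = [[-6, 2, 10], [2, 2, 0], [10, 0, -10]].
Symmetric row and column elimination reduces H to a congruent diagonal form with pivots -6, 8/3, 5/2.
Counting signs: 2 positive, 1 negative.
H is indefinite, so the origin is a saddle point.

saddle point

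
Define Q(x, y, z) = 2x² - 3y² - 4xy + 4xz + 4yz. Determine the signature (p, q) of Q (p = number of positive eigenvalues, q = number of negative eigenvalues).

(2, 1)

Write A = [[2, -2, 2], [-2, -3, 2], [2, 2, 0]].
Row-reducing A symmetrically gives the diagonal entries 2, -5, 6/5.
So there are 2 positive, 1 negative pivots.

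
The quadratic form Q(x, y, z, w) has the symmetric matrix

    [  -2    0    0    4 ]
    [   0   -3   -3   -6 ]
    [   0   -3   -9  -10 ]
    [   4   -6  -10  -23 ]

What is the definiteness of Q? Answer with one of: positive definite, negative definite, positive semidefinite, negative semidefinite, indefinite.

An LDLᵀ factorisation of A has diagonal entries -2, -3, -6, -1/3.
That gives 4 negative pivots.
Hence Q is negative definite.

negative definite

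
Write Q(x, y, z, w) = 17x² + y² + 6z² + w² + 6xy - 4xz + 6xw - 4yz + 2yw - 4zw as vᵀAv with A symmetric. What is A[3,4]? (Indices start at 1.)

The coefficient of z·w in Q is -4. For a symmetric A this equals A[3,4] + A[4,3] = 2·A[3,4].
So A[3,4] = -4/2 = -2.

-2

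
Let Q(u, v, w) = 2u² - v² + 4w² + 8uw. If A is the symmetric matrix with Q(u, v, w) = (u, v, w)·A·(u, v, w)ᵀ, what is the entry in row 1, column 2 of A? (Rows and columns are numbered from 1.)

0

The coefficient of u·v in Q is 0. For a symmetric A this equals A[1,2] + A[2,1] = 2·A[1,2].
So A[1,2] = 0/2 = 0.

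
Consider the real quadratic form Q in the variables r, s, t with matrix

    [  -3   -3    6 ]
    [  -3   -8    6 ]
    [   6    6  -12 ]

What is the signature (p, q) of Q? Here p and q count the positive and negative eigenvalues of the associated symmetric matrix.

Congruent diagonalization of A (simultaneous row and column reduction) yields pivots -3, -5, 0.
So there are 2 negative, 1 zero pivots.

(0, 2)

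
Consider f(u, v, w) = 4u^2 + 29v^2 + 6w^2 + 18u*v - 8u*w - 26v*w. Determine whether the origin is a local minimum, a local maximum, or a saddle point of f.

The Hessian at the origin is H = [[8, 18, -8], [18, 58, -26], [-8, -26, 12]].
Congruent diagonalization of H (simultaneous row and column reduction) yields pivots 8, 35/2, 12/35.
Counting signs: 3 positive.
H is positive definite, so the origin is a strict local minimum.

local minimum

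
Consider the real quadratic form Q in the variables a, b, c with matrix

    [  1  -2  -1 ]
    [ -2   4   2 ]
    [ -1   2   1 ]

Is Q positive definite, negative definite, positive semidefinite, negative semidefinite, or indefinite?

positive semidefinite

Row-reducing A symmetrically gives the diagonal entries 1, 0, 0.
That gives 1 positive, 2 zero pivots.
Hence Q is positive semidefinite.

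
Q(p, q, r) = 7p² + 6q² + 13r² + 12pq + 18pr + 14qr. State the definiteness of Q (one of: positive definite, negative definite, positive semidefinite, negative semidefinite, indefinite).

The symmetric matrix of Q is A = [[7, 6, 9], [6, 6, 7], [9, 7, 13]].
Leading principal minors: Δ_1 = 7, Δ_2 = 6, Δ_3 = 5.
All leading principal minors are positive, so by Sylvester's criterion Q is positive definite.

positive definite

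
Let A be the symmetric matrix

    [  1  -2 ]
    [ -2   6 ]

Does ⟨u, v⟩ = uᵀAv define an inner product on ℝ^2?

yes

Leading principal minors: Δ_1 = 1, Δ_2 = 2.
All leading principal minors are positive, so by Sylvester's criterion Q is positive definite.
⟨·,·⟩ is an inner product exactly when A is positive definite.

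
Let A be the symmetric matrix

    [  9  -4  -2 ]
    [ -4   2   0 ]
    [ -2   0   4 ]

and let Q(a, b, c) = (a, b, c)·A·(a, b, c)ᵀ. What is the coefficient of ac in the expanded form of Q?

-4

The coefficient of ac is A[1,3] + A[3,1] = 2·(-2) = -4.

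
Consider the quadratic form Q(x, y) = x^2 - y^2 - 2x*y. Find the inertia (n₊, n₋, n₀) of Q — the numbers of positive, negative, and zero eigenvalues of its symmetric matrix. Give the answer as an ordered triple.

Write A = [[1, -1], [-1, -1]].
An LDLᵀ factorisation of A has diagonal entries 1, -2.
Counting signs: 1 positive, 1 negative.

(1, 1, 0)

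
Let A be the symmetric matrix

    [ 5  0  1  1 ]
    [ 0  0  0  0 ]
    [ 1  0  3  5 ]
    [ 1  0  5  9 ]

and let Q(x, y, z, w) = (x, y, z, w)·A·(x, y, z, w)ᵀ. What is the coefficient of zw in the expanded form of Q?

10

The coefficient of zw is A[3,4] + A[4,3] = 2·5 = 10.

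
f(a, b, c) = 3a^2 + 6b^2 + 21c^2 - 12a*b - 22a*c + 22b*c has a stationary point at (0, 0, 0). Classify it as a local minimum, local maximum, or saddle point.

The Hessian at the origin is H = [[6, -12, -22], [-12, 12, 22], [-22, 22, 42]].
Symmetric row and column elimination reduces H to a congruent diagonal form with pivots 6, -12, 5/3.
Counting signs: 2 positive, 1 negative.
H is indefinite, so the origin is a saddle point.

saddle point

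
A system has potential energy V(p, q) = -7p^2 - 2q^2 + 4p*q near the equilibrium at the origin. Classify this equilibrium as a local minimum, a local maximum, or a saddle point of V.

local maximum

The Hessian at the origin is H = [[-14, 4], [4, -4]].
det H = -14·-4 − (4)² = 40 > 0 and H[1,1] = -14 < 0, so H is negative definite.
Therefore the origin is a local maximum.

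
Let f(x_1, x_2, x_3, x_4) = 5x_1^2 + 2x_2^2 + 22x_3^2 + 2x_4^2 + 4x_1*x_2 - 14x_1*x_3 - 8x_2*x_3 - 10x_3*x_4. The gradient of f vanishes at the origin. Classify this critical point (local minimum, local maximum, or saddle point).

The Hessian at the origin is H = [[10, 4, -14, 0], [4, 4, -8, 0], [-14, -8, 44, -10], [0, 0, -10, 4]].
Symmetric row and column elimination reduces H to a congruent diagonal form with pivots 10, 12/5, 22, -6/11.
So there are 3 positive, 1 negative pivots.
H is indefinite, so the origin is a saddle point.

saddle point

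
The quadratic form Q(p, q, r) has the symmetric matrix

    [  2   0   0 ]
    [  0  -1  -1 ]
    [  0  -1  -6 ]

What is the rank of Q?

3

Applying the same elementary operations to the rows and columns of A produces a congruent diagonal matrix with entries 2, -1, -5.
So there are 1 positive, 2 negative pivots.
The rank is the number of nonzero pivots: 3.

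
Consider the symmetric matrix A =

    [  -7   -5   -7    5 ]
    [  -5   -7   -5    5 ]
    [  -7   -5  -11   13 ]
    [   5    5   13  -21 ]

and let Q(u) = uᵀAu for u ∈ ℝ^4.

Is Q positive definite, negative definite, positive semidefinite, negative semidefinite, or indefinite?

negative definite

Leading principal minors: Δ_1 = -7, Δ_2 = 24, Δ_3 = -96, Δ_4 = 80.
The signs alternate starting with Δ_1 < 0, so by Sylvester's criterion Q is negative definite.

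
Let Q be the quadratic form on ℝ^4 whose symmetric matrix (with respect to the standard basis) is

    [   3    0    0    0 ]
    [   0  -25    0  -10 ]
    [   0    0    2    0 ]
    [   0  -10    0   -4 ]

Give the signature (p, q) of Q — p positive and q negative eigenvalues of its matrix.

Applying the same elementary operations to the rows and columns of A produces a congruent diagonal matrix with entries 3, -25, 2, 0.
That gives 2 positive, 1 negative, 1 zero pivots.

(2, 1)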